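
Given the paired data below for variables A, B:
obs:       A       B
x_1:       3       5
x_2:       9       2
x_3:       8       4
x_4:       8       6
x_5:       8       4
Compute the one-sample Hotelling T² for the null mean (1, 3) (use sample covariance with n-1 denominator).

Step 1 — sample mean vector:
  mean(A) = (3 + 9 + 8 + 8 + 8) / 5 = 36/5 = 7.2
  mean(B) = (5 + 2 + 4 + 6 + 4) / 5 = 21/5 = 4.2
  x̄ = (7.2, 4.2),  deviation x̄ - mu_0 = (7.2, 4.2) - (1, 3) = (6.2, 1.2).

Step 2 — sample covariance matrix, S[i,j] = (1/(n-1)) · Σ_k (x_{k,i} - mean_i) · (x_{k,j} - mean_j), divisor n-1 = 4:
  S[A,A] = ((-4.2)·(-4.2) + (1.8)·(1.8) + (0.8)·(0.8) + (0.8)·(0.8) + (0.8)·(0.8)) / 4 = 22.8/4 = 5.7
  S[A,B] = ((-4.2)·(0.8) + (1.8)·(-2.2) + (0.8)·(-0.2) + (0.8)·(1.8) + (0.8)·(-0.2)) / 4 = -6.2/4 = -1.55
  S[B,B] = ((0.8)·(0.8) + (-2.2)·(-2.2) + (-0.2)·(-0.2) + (1.8)·(1.8) + (-0.2)·(-0.2)) / 4 = 8.8/4 = 2.2
  S = [[5.7, -1.55],
 [-1.55, 2.2]].

Step 3 — invert S. det(S) = 5.7·2.2 - (-1.55)² = 10.1375.
  S^{-1} = (1/det) · [[d, -b], [-b, a]] = [[0.217, 0.1529],
 [0.1529, 0.5623]].

Step 4 — quadratic form (x̄ - mu_0)^T · S^{-1} · (x̄ - mu_0):
  S^{-1} · (x̄ - mu_0) = (1.529, 1.6227),
  (x̄ - mu_0)^T · [...] = (6.2)·(1.529) + (1.2)·(1.6227) = 11.4269.

Step 5 — scale by n: T² = 5 · 11.4269 = 57.1344.

T² ≈ 57.1344


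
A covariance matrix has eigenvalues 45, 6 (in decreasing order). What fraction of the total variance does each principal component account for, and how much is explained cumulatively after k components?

Step 1 — total variance = trace(Sigma) = Σ λ_i = 45 + 6 = 51.

Step 2 — fraction explained by component i = λ_i / Σ λ:
  PC1: 45/51 = 0.8824
  PC2: 6/51 = 0.1176

Step 3 — cumulative fraction after k components = (λ_1 + ... + λ_k) / Σ λ:
  k = 1: 45/51 = 0.8824
  k = 2: (45 + 6)/51 = 51/51 = 1

Summary (fraction, with percent):

explained: PC1 0.8824 (88.24%), PC2 0.1176 (11.76%);  cumulative: 0.8824, 1


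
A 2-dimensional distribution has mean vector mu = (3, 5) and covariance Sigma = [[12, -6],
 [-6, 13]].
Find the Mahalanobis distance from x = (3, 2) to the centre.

Step 1 — centre the observation: (x - mu) = (0, -3).

Step 2 — invert Sigma. det(Sigma) = 12·13 - (-6)² = 120.
  Sigma^{-1} = (1/det) · [[d, -b], [-b, a]] = [[0.1083, 0.05],
 [0.05, 0.1]].

Step 3 — form the quadratic (x - mu)^T · Sigma^{-1} · (x - mu):
  Sigma^{-1} · (x - mu) = (-0.15, -0.3).
  (x - mu)^T · [Sigma^{-1} · (x - mu)] = (0)·(-0.15) + (-3)·(-0.3) = 0.9.

Step 4 — take square root: d = √(0.9) ≈ 0.9487.

d(x, mu) = √(0.9) ≈ 0.9487


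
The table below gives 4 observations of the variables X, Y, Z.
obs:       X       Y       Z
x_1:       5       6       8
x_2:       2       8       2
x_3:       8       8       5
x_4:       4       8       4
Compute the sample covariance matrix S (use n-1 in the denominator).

Step 1 — column means:
  mean(X) = (5 + 2 + 8 + 4) / 4 = 19/4 = 4.75
  mean(Y) = (6 + 8 + 8 + 8) / 4 = 30/4 = 7.5
  mean(Z) = (8 + 2 + 5 + 4) / 4 = 19/4 = 4.75

Step 2 — sample covariance S[i,j] = (1/(n-1)) · Σ_k (x_{k,i} - mean_i) · (x_{k,j} - mean_j), with n-1 = 3.
  S[X,X] = ((0.25)·(0.25) + (-2.75)·(-2.75) + (3.25)·(3.25) + (-0.75)·(-0.75)) / 3 = 18.75/3 = 6.25
  S[X,Y] = ((0.25)·(-1.5) + (-2.75)·(0.5) + (3.25)·(0.5) + (-0.75)·(0.5)) / 3 = -0.5/3 = -0.1667
  S[X,Z] = ((0.25)·(3.25) + (-2.75)·(-2.75) + (3.25)·(0.25) + (-0.75)·(-0.75)) / 3 = 9.75/3 = 3.25
  S[Y,Y] = ((-1.5)·(-1.5) + (0.5)·(0.5) + (0.5)·(0.5) + (0.5)·(0.5)) / 3 = 3/3 = 1
  S[Y,Z] = ((-1.5)·(3.25) + (0.5)·(-2.75) + (0.5)·(0.25) + (0.5)·(-0.75)) / 3 = -6.5/3 = -2.1667
  S[Z,Z] = ((3.25)·(3.25) + (-2.75)·(-2.75) + (0.25)·(0.25) + (-0.75)·(-0.75)) / 3 = 18.75/3 = 6.25

S is symmetric (S[j,i] = S[i,j]). Assembling:

S = [[6.25, -0.1667, 3.25],
 [-0.1667, 1, -2.1667],
 [3.25, -2.1667, 6.25]]


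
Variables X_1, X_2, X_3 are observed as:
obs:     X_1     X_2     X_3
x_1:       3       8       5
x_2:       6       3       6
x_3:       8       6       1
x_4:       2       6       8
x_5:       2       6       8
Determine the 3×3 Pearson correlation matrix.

Step 1 — column means:
  mean(X_1) = (3 + 6 + 8 + 2 + 2) / 5 = 21/5 = 4.2
  mean(X_2) = (8 + 3 + 6 + 6 + 6) / 5 = 29/5 = 5.8
  mean(X_3) = (5 + 6 + 1 + 8 + 8) / 5 = 28/5 = 5.6

Step 2 — sample variances and covariances s[i,j] = (1/(n-1)) · Σ_k (x_{k,i} - mean_i) · (x_{k,j} - mean_j), with n-1 = 4:
  s[X_1,X_1] = ((-1.2)·(-1.2) + (1.8)·(1.8) + (3.8)·(3.8) + (-2.2)·(-2.2) + (-2.2)·(-2.2)) / 4 = 28.8/4 = 7.2
  s[X_1,X_2] = ((-1.2)·(2.2) + (1.8)·(-2.8) + (3.8)·(0.2) + (-2.2)·(0.2) + (-2.2)·(0.2)) / 4 = -7.8/4 = -1.95
  s[X_1,X_3] = ((-1.2)·(-0.6) + (1.8)·(0.4) + (3.8)·(-4.6) + (-2.2)·(2.4) + (-2.2)·(2.4)) / 4 = -26.6/4 = -6.65
  s[X_2,X_2] = ((2.2)·(2.2) + (-2.8)·(-2.8) + (0.2)·(0.2) + (0.2)·(0.2) + (0.2)·(0.2)) / 4 = 12.8/4 = 3.2
  s[X_2,X_3] = ((2.2)·(-0.6) + (-2.8)·(0.4) + (0.2)·(-4.6) + (0.2)·(2.4) + (0.2)·(2.4)) / 4 = -2.4/4 = -0.6
  s[X_3,X_3] = ((-0.6)·(-0.6) + (0.4)·(0.4) + (-4.6)·(-4.6) + (2.4)·(2.4) + (2.4)·(2.4)) / 4 = 33.2/4 = 8.3
  Sample standard deviations s_i = √(s[i,i]):
  s(X_1) = √(7.2) = 2.6833
  s(X_2) = √(3.2) = 1.7889
  s(X_3) = √(8.3) = 2.881

Step 3 — r_{ij} = s_{ij} / (s_i · s_j):
  r[X_1,X_1] = 1 (diagonal).
  r[X_1,X_2] = -1.95 / (2.6833 · 1.7889) = -1.95 / 4.8 = -0.4062
  r[X_1,X_3] = -6.65 / (2.6833 · 2.881) = -6.65 / 7.7305 = -0.8602
  r[X_2,X_2] = 1 (diagonal).
  r[X_2,X_3] = -0.6 / (1.7889 · 2.881) = -0.6 / 5.1536 = -0.1164
  r[X_3,X_3] = 1 (diagonal).

R is symmetric with unit diagonal. Assembling:

R = [[1, -0.4062, -0.8602],
 [-0.4062, 1, -0.1164],
 [-0.8602, -0.1164, 1]]


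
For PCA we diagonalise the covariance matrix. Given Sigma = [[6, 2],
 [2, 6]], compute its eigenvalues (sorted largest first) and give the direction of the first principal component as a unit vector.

Step 1 — characteristic polynomial of 2×2 Sigma:
  det(Sigma - λI) = λ² - trace · λ + det = 0.
  trace = 6 + 6 = 12, det = 6·6 - (2)² = 32.
Step 2 — discriminant:
  Δ = trace² - 4·det = 144 - 128 = 16.
Step 3 — eigenvalues:
  λ = (trace ± √Δ)/2 = (12 ± 4)/2,
  λ_1 = 8,  λ_2 = 4.

Step 4 — unit eigenvector for λ_1: solve (Sigma - λ_1 I)v = 0. First row:
  (6 - 8)·v_x + (2)·v_y = 0, i.e. (-2)·v_x + (2)·v_y = 0,
  so v ∝ (b, λ_1 - a) = (2, 2) = u.
  ||u|| = √((2)² + (2)²) = √(8) ≈ 2.8284,
  v_1 = u/||u|| ≈ (0.7071, 0.7071) (||v_1|| = 1).

λ_1 = 8,  λ_2 = 4;  v_1 ≈ (0.7071, 0.7071)


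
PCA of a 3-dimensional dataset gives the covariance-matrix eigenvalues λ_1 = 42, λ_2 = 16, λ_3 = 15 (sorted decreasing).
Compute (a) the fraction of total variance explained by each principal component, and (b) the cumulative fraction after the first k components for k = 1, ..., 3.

Step 1 — total variance = trace(Sigma) = Σ λ_i = 42 + 16 + 15 = 73.

Step 2 — fraction explained by component i = λ_i / Σ λ:
  PC1: 42/73 = 0.5753
  PC2: 16/73 = 0.2192
  PC3: 15/73 = 0.2055

Step 3 — cumulative fraction after k components = (λ_1 + ... + λ_k) / Σ λ:
  k = 1: 42/73 = 0.5753
  k = 2: (42 + 16)/73 = 58/73 = 0.7945
  k = 3: (42 + 16 + 15)/73 = 73/73 = 1

Summary (fraction, with percent):

explained: PC1 0.5753 (57.53%), PC2 0.2192 (21.92%), PC3 0.2055 (20.55%);  cumulative: 0.5753, 0.7945, 1


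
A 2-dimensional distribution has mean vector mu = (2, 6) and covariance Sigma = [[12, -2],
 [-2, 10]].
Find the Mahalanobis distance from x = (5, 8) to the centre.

Step 1 — centre the observation: (x - mu) = (3, 2).

Step 2 — invert Sigma. det(Sigma) = 12·10 - (-2)² = 116.
  Sigma^{-1} = (1/det) · [[d, -b], [-b, a]] = [[0.0862, 0.0172],
 [0.0172, 0.1034]].

Step 3 — form the quadratic (x - mu)^T · Sigma^{-1} · (x - mu):
  Sigma^{-1} · (x - mu) = (0.2931, 0.2586).
  (x - mu)^T · [Sigma^{-1} · (x - mu)] = (3)·(0.2931) + (2)·(0.2586) = 1.3966.

Step 4 — take square root: d = √(1.3966) ≈ 1.1818.

d(x, mu) = √(1.3966) ≈ 1.1818


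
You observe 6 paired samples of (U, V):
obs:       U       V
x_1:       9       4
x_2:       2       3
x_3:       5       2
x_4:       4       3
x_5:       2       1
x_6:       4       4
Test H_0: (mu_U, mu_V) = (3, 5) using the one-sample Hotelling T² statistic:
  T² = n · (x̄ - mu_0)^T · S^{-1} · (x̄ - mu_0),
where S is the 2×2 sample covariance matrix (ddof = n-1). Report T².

Step 1 — sample mean vector:
  mean(U) = (9 + 2 + 5 + 4 + 2 + 4) / 6 = 26/6 = 4.3333
  mean(V) = (4 + 3 + 2 + 3 + 1 + 4) / 6 = 17/6 = 2.8333
  x̄ = (4.3333, 2.8333),  deviation x̄ - mu_0 = (4.3333, 2.8333) - (3, 5) = (1.3333, -2.1667).

Step 2 — sample covariance matrix, S[i,j] = (1/(n-1)) · Σ_k (x_{k,i} - mean_i) · (x_{k,j} - mean_j), divisor n-1 = 5:
  S[U,U] = ((4.6667)·(4.6667) + (-2.3333)·(-2.3333) + (0.6667)·(0.6667) + (-0.3333)·(-0.3333) + (-2.3333)·(-2.3333) + (-0.3333)·(-0.3333)) / 5 = 33.3333/5 = 6.6667
  S[U,V] = ((4.6667)·(1.1667) + (-2.3333)·(0.1667) + (0.6667)·(-0.8333) + (-0.3333)·(0.1667) + (-2.3333)·(-1.8333) + (-0.3333)·(1.1667)) / 5 = 8.3333/5 = 1.6667
  S[V,V] = ((1.1667)·(1.1667) + (0.1667)·(0.1667) + (-0.8333)·(-0.8333) + (0.1667)·(0.1667) + (-1.8333)·(-1.8333) + (1.1667)·(1.1667)) / 5 = 6.8333/5 = 1.3667
  S = [[6.6667, 1.6667],
 [1.6667, 1.3667]].

Step 3 — invert S. det(S) = 6.6667·1.3667 - (1.6667)² = 6.3333.
  S^{-1} = (1/det) · [[d, -b], [-b, a]] = [[0.2158, -0.2632],
 [-0.2632, 1.0526]].

Step 4 — quadratic form (x̄ - mu_0)^T · S^{-1} · (x̄ - mu_0):
  S^{-1} · (x̄ - mu_0) = (0.8579, -2.6316),
  (x̄ - mu_0)^T · [...] = (1.3333)·(0.8579) + (-2.1667)·(-2.6316) = 6.8456.

Step 5 — scale by n: T² = 6 · 6.8456 = 41.0737.

T² ≈ 41.0737


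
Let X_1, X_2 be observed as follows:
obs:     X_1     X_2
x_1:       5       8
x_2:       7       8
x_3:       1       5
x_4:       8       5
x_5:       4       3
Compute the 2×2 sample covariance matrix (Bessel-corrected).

Step 1 — column means:
  mean(X_1) = (5 + 7 + 1 + 8 + 4) / 5 = 25/5 = 5
  mean(X_2) = (8 + 8 + 5 + 5 + 3) / 5 = 29/5 = 5.8

Step 2 — sample covariance S[i,j] = (1/(n-1)) · Σ_k (x_{k,i} - mean_i) · (x_{k,j} - mean_j), with n-1 = 4.
  S[X_1,X_1] = ((0)·(0) + (2)·(2) + (-4)·(-4) + (3)·(3) + (-1)·(-1)) / 4 = 30/4 = 7.5
  S[X_1,X_2] = ((0)·(2.2) + (2)·(2.2) + (-4)·(-0.8) + (3)·(-0.8) + (-1)·(-2.8)) / 4 = 8/4 = 2
  S[X_2,X_2] = ((2.2)·(2.2) + (2.2)·(2.2) + (-0.8)·(-0.8) + (-0.8)·(-0.8) + (-2.8)·(-2.8)) / 4 = 18.8/4 = 4.7

S is symmetric (S[j,i] = S[i,j]). Assembling:

S = [[7.5, 2],
 [2, 4.7]]


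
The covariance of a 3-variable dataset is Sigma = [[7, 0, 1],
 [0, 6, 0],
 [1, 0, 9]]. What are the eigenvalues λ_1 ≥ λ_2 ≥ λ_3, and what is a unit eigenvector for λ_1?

Step 1 — characteristic polynomial p(λ) = det(λI - Sigma) = λ³ - tr·λ² + c_1·λ - det, where tr = trace, c_1 = sum of the principal 2×2 minors, det = det(Sigma):
  tr = 7 + 6 + 9 = 22,
  c_1 = (7·6 - (0)²) + (7·9 - (1)²) + (6·9 - (0)²) = 42 + 62 + 54 = 158,
  det = 7·(6·9 - (0)²) - (0)·((0)·9 - (0)·(1)) + (1)·((0)·(0) - 6·(1)) = 7·(54) - (0)·(0) + (1)·(-6) = 372.
  So p(λ) = λ³ - 22λ² + 158λ - 372.
Step 2 — look for an integer root (rational root theorem: any rational root is an integer divisor of 372). Testing λ = 6:
  p(6) = 216 - 792 + 948 - 372 = 0  ✓
  Dividing out (λ - 6): p(λ) = (λ - 6)(λ² - 16λ + 62).
Step 3 — remaining eigenvalues from the quadratic λ² - 16λ + 62 = 0:
  Δ = 16² - 4·62 = 256 - 248 = 8,  λ = (16 ± √8)/2 = (16 ± 2.8284)/2 ≈ 9.4142 or 6.5858.
  Sorted: λ_1 = 9.4142,  λ_2 = 6.5858,  λ_3 = 6  (check: sum = 22 = tr ✓).

Step 4 — unit eigenvector for λ_1 ≈ 9.4142: v spans the null space of (Sigma - λ_1 I), whose rows are
  r_1 = (-2.4142, 0, 1),  r_2 = (0, -3.4142, 0),  r_3 = (1, 0, -0.4142).
  v is orthogonal to every row, so take v ∝ r_1 × r_2 = ((0)·(0) - (1)·(-3.4142), (1)·(0) - (-2.4142)·(0), (-2.4142)·(-3.4142) - (0)·(0)) ≈ (3.4142, 0, 8.2426).
  Let u = (3.4142, 0, 8.2426).
  ||u|| = √((3.4142)² + (0)² + (8.2426)²) = √(79.598) ≈ 8.9218,  v_1 = u/||u|| ≈ (0.3827, 0, 0.9239) (||v_1|| = 1).

λ_1 = 9.4142,  λ_2 = 6.5858,  λ_3 = 6;  v_1 ≈ (0.3827, 0, 0.9239)


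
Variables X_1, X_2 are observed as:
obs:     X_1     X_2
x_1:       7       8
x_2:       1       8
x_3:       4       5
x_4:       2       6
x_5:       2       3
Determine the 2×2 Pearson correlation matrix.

Step 1 — column means:
  mean(X_1) = (7 + 1 + 4 + 2 + 2) / 5 = 16/5 = 3.2
  mean(X_2) = (8 + 8 + 5 + 6 + 3) / 5 = 30/5 = 6

Step 2 — sample variances and covariances s[i,j] = (1/(n-1)) · Σ_k (x_{k,i} - mean_i) · (x_{k,j} - mean_j), with n-1 = 4:
  s[X_1,X_1] = ((3.8)·(3.8) + (-2.2)·(-2.2) + (0.8)·(0.8) + (-1.2)·(-1.2) + (-1.2)·(-1.2)) / 4 = 22.8/4 = 5.7
  s[X_1,X_2] = ((3.8)·(2) + (-2.2)·(2) + (0.8)·(-1) + (-1.2)·(0) + (-1.2)·(-3)) / 4 = 6/4 = 1.5
  s[X_2,X_2] = ((2)·(2) + (2)·(2) + (-1)·(-1) + (0)·(0) + (-3)·(-3)) / 4 = 18/4 = 4.5
  Sample standard deviations s_i = √(s[i,i]):
  s(X_1) = √(5.7) = 2.3875
  s(X_2) = √(4.5) = 2.1213

Step 3 — r_{ij} = s_{ij} / (s_i · s_j):
  r[X_1,X_1] = 1 (diagonal).
  r[X_1,X_2] = 1.5 / (2.3875 · 2.1213) = 1.5 / 5.0646 = 0.2962
  r[X_2,X_2] = 1 (diagonal).

R is symmetric with unit diagonal. Assembling:

R = [[1, 0.2962],
 [0.2962, 1]]


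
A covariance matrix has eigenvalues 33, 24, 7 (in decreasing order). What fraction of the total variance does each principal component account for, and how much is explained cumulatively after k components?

Step 1 — total variance = trace(Sigma) = Σ λ_i = 33 + 24 + 7 = 64.

Step 2 — fraction explained by component i = λ_i / Σ λ:
  PC1: 33/64 = 0.5156
  PC2: 24/64 = 0.375
  PC3: 7/64 = 0.1094

Step 3 — cumulative fraction after k components = (λ_1 + ... + λ_k) / Σ λ:
  k = 1: 33/64 = 0.5156
  k = 2: (33 + 24)/64 = 57/64 = 0.8906
  k = 3: (33 + 24 + 7)/64 = 64/64 = 1

Summary (fraction, with percent):

explained: PC1 0.5156 (51.56%), PC2 0.375 (37.5%), PC3 0.1094 (10.94%);  cumulative: 0.5156, 0.8906, 1


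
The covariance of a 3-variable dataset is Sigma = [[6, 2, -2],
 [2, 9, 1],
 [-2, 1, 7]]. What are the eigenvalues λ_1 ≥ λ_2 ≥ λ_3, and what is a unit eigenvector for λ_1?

Step 1 — characteristic polynomial p(λ) = det(λI - Sigma) = λ³ - tr·λ² + c_1·λ - det, where tr = trace, c_1 = sum of the principal 2×2 minors, det = det(Sigma):
  tr = 6 + 9 + 7 = 22,
  c_1 = (6·9 - (2)²) + (6·7 - (-2)²) + (9·7 - (1)²) = 50 + 38 + 62 = 150,
  det = 6·(9·7 - (1)²) - (2)·((2)·7 - (1)·(-2)) + (-2)·((2)·(1) - 9·(-2)) = 6·(62) - (2)·(16) + (-2)·(20) = 300.
  So p(λ) = λ³ - 22λ² + 150λ - 300.
Step 2 — look for an integer root (rational root theorem: any rational root is an integer divisor of 300). Testing λ = 10:
  p(10) = 1000 - 2200 + 1500 - 300 = 0  ✓
  Dividing out (λ - 10): p(λ) = (λ - 10)(λ² - 12λ + 30).
Step 3 — remaining eigenvalues from the quadratic λ² - 12λ + 30 = 0:
  Δ = 12² - 4·30 = 144 - 120 = 24,  λ = (12 ± √24)/2 = (12 ± 4.899)/2 ≈ 8.4495 or 3.5505.
  Sorted: λ_1 = 10,  λ_2 = 8.4495,  λ_3 = 3.5505  (check: sum = 22 = tr ✓).

Step 4 — unit eigenvector for λ_1 = 10: v spans the null space of (Sigma - λ_1 I), whose rows are
  r_1 = (-4, 2, -2),  r_2 = (2, -1, 1),  r_3 = (-2, 1, -3).
  v is orthogonal to every row, so take v ∝ r_1 × r_3 = ((2)·(-3) - (-2)·(1), (-2)·(-2) - (-4)·(-3), (-4)·(1) - (2)·(-2)) = (-4, -8, 0).
  Rescale (divide by 4; multiply by -1 so the first nonzero entry is positive): u = (1, 2, 0).
  ||u|| = √((1)² + (2)² + (0)²) = √(5) ≈ 2.2361,  v_1 = u/||u|| ≈ (0.4472, 0.8944, 0) (||v_1|| = 1).

λ_1 = 10,  λ_2 = 8.4495,  λ_3 = 3.5505;  v_1 ≈ (0.4472, 0.8944, 0)


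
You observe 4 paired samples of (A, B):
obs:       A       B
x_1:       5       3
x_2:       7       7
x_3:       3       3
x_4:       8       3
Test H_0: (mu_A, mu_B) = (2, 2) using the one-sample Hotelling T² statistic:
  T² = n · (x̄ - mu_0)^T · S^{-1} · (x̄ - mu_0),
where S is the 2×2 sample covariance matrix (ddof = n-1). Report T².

Step 1 — sample mean vector:
  mean(A) = (5 + 7 + 3 + 8) / 4 = 23/4 = 5.75
  mean(B) = (3 + 7 + 3 + 3) / 4 = 16/4 = 4
  x̄ = (5.75, 4),  deviation x̄ - mu_0 = (5.75, 4) - (2, 2) = (3.75, 2).

Step 2 — sample covariance matrix, S[i,j] = (1/(n-1)) · Σ_k (x_{k,i} - mean_i) · (x_{k,j} - mean_j), divisor n-1 = 3:
  S[A,A] = ((-0.75)·(-0.75) + (1.25)·(1.25) + (-2.75)·(-2.75) + (2.25)·(2.25)) / 3 = 14.75/3 = 4.9167
  S[A,B] = ((-0.75)·(-1) + (1.25)·(3) + (-2.75)·(-1) + (2.25)·(-1)) / 3 = 5/3 = 1.6667
  S[B,B] = ((-1)·(-1) + (3)·(3) + (-1)·(-1) + (-1)·(-1)) / 3 = 12/3 = 4
  S = [[4.9167, 1.6667],
 [1.6667, 4]].

Step 3 — invert S. det(S) = 4.9167·4 - (1.6667)² = 16.8889.
  S^{-1} = (1/det) · [[d, -b], [-b, a]] = [[0.2368, -0.0987],
 [-0.0987, 0.2911]].

Step 4 — quadratic form (x̄ - mu_0)^T · S^{-1} · (x̄ - mu_0):
  S^{-1} · (x̄ - mu_0) = (0.6908, 0.2122),
  (x̄ - mu_0)^T · [...] = (3.75)·(0.6908) + (2)·(0.2122) = 3.0148.

Step 5 — scale by n: T² = 4 · 3.0148 = 12.0592.

T² ≈ 12.0592


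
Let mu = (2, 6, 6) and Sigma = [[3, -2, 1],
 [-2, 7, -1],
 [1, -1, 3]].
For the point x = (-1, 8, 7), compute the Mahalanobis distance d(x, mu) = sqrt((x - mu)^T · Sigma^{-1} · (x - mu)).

Step 1 — centre the observation: (x - mu) = (-3, 2, 1).

Step 2 — invert Sigma (cofactor / det for 3×3, or solve directly):
  Sigma^{-1} = [[0.4444, 0.1111, -0.1111],
 [0.1111, 0.1778, 0.0222],
 [-0.1111, 0.0222, 0.3778]].

Step 3 — form the quadratic (x - mu)^T · Sigma^{-1} · (x - mu):
  Sigma^{-1} · (x - mu) = (-1.2222, 0.0444, 0.7556).
  (x - mu)^T · [Sigma^{-1} · (x - mu)] = (-3)·(-1.2222) + (2)·(0.0444) + (1)·(0.7556) = 4.5111.

Step 4 — take square root: d = √(4.5111) ≈ 2.1239.

d(x, mu) = √(4.5111) ≈ 2.1239


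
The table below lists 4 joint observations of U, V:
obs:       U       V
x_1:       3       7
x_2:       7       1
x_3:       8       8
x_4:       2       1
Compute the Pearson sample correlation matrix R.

Step 1 — column means:
  mean(U) = (3 + 7 + 8 + 2) / 4 = 20/4 = 5
  mean(V) = (7 + 1 + 8 + 1) / 4 = 17/4 = 4.25

Step 2 — sample variances and covariances s[i,j] = (1/(n-1)) · Σ_k (x_{k,i} - mean_i) · (x_{k,j} - mean_j), with n-1 = 3:
  s[U,U] = ((-2)·(-2) + (2)·(2) + (3)·(3) + (-3)·(-3)) / 3 = 26/3 = 8.6667
  s[U,V] = ((-2)·(2.75) + (2)·(-3.25) + (3)·(3.75) + (-3)·(-3.25)) / 3 = 9/3 = 3
  s[V,V] = ((2.75)·(2.75) + (-3.25)·(-3.25) + (3.75)·(3.75) + (-3.25)·(-3.25)) / 3 = 42.75/3 = 14.25
  Sample standard deviations s_i = √(s[i,i]):
  s(U) = √(8.6667) = 2.9439
  s(V) = √(14.25) = 3.7749

Step 3 — r_{ij} = s_{ij} / (s_i · s_j):
  r[U,U] = 1 (diagonal).
  r[U,V] = 3 / (2.9439 · 3.7749) = 3 / 11.1131 = 0.27
  r[V,V] = 1 (diagonal).

R is symmetric with unit diagonal. Assembling:

R = [[1, 0.27],
 [0.27, 1]]


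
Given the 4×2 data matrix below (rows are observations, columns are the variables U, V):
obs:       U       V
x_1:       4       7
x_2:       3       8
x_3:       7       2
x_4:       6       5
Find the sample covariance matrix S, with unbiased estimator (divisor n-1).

Step 1 — column means:
  mean(U) = (4 + 3 + 7 + 6) / 4 = 20/4 = 5
  mean(V) = (7 + 8 + 2 + 5) / 4 = 22/4 = 5.5

Step 2 — sample covariance S[i,j] = (1/(n-1)) · Σ_k (x_{k,i} - mean_i) · (x_{k,j} - mean_j), with n-1 = 3.
  S[U,U] = ((-1)·(-1) + (-2)·(-2) + (2)·(2) + (1)·(1)) / 3 = 10/3 = 3.3333
  S[U,V] = ((-1)·(1.5) + (-2)·(2.5) + (2)·(-3.5) + (1)·(-0.5)) / 3 = -14/3 = -4.6667
  S[V,V] = ((1.5)·(1.5) + (2.5)·(2.5) + (-3.5)·(-3.5) + (-0.5)·(-0.5)) / 3 = 21/3 = 7

S is symmetric (S[j,i] = S[i,j]). Assembling:

S = [[3.3333, -4.6667],
 [-4.6667, 7]]


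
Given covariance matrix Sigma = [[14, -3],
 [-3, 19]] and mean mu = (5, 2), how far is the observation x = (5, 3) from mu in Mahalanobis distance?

Step 1 — centre the observation: (x - mu) = (0, 1).

Step 2 — invert Sigma. det(Sigma) = 14·19 - (-3)² = 257.
  Sigma^{-1} = (1/det) · [[d, -b], [-b, a]] = [[0.0739, 0.0117],
 [0.0117, 0.0545]].

Step 3 — form the quadratic (x - mu)^T · Sigma^{-1} · (x - mu):
  Sigma^{-1} · (x - mu) = (0.0117, 0.0545).
  (x - mu)^T · [Sigma^{-1} · (x - mu)] = (0)·(0.0117) + (1)·(0.0545) = 0.0545.

Step 4 — take square root: d = √(0.0545) ≈ 0.2334.

d(x, mu) = √(0.0545) ≈ 0.2334


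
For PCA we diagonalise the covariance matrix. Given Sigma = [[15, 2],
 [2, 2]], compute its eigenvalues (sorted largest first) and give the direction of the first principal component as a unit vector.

Step 1 — characteristic polynomial of 2×2 Sigma:
  det(Sigma - λI) = λ² - trace · λ + det = 0.
  trace = 15 + 2 = 17, det = 15·2 - (2)² = 26.
Step 2 — discriminant:
  Δ = trace² - 4·det = 289 - 104 = 185.
Step 3 — eigenvalues:
  λ = (trace ± √Δ)/2 = (17 ± 13.6015)/2,
  λ_1 = 15.3007,  λ_2 = 1.6993.

Step 4 — unit eigenvector for λ_1: solve (Sigma - λ_1 I)v = 0. First row:
  (15 - 15.3007)·v_x + (2)·v_y = 0, i.e. (-0.3007)·v_x + (2)·v_y = 0,
  so v ∝ (b, λ_1 - a) = (2, 0.3007) = u.
  ||u|| = √((2)² + (0.3007)²) = √(4.0904) ≈ 2.0225,
  v_1 = u/||u|| ≈ (0.9889, 0.1487) (||v_1|| = 1).

λ_1 = 15.3007,  λ_2 = 1.6993;  v_1 ≈ (0.9889, 0.1487)


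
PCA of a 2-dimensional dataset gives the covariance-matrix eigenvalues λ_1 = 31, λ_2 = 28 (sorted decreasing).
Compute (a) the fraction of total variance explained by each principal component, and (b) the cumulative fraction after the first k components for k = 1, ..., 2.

Step 1 — total variance = trace(Sigma) = Σ λ_i = 31 + 28 = 59.

Step 2 — fraction explained by component i = λ_i / Σ λ:
  PC1: 31/59 = 0.5254
  PC2: 28/59 = 0.4746

Step 3 — cumulative fraction after k components = (λ_1 + ... + λ_k) / Σ λ:
  k = 1: 31/59 = 0.5254
  k = 2: (31 + 28)/59 = 59/59 = 1

Summary (fraction, with percent):

explained: PC1 0.5254 (52.54%), PC2 0.4746 (47.46%);  cumulative: 0.5254, 1


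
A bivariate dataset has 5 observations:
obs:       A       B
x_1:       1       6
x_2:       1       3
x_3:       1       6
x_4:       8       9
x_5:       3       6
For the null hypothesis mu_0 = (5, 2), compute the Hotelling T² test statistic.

Step 1 — sample mean vector:
  mean(A) = (1 + 1 + 1 + 8 + 3) / 5 = 14/5 = 2.8
  mean(B) = (6 + 3 + 6 + 9 + 6) / 5 = 30/5 = 6
  x̄ = (2.8, 6),  deviation x̄ - mu_0 = (2.8, 6) - (5, 2) = (-2.2, 4).

Step 2 — sample covariance matrix, S[i,j] = (1/(n-1)) · Σ_k (x_{k,i} - mean_i) · (x_{k,j} - mean_j), divisor n-1 = 4:
  S[A,A] = ((-1.8)·(-1.8) + (-1.8)·(-1.8) + (-1.8)·(-1.8) + (5.2)·(5.2) + (0.2)·(0.2)) / 4 = 36.8/4 = 9.2
  S[A,B] = ((-1.8)·(0) + (-1.8)·(-3) + (-1.8)·(0) + (5.2)·(3) + (0.2)·(0)) / 4 = 21/4 = 5.25
  S[B,B] = ((0)·(0) + (-3)·(-3) + (0)·(0) + (3)·(3) + (0)·(0)) / 4 = 18/4 = 4.5
  S = [[9.2, 5.25],
 [5.25, 4.5]].

Step 3 — invert S. det(S) = 9.2·4.5 - (5.25)² = 13.8375.
  S^{-1} = (1/det) · [[d, -b], [-b, a]] = [[0.3252, -0.3794],
 [-0.3794, 0.6649]].

Step 4 — quadratic form (x̄ - mu_0)^T · S^{-1} · (x̄ - mu_0):
  S^{-1} · (x̄ - mu_0) = (-2.2331, 3.4941),
  (x̄ - mu_0)^T · [...] = (-2.2)·(-2.2331) + (4)·(3.4941) = 18.8893.

Step 5 — scale by n: T² = 5 · 18.8893 = 94.4463.

T² ≈ 94.4463


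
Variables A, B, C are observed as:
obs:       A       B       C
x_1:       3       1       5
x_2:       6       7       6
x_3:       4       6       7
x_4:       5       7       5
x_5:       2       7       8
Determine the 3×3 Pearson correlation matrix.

Step 1 — column means:
  mean(A) = (3 + 6 + 4 + 5 + 2) / 5 = 20/5 = 4
  mean(B) = (1 + 7 + 6 + 7 + 7) / 5 = 28/5 = 5.6
  mean(C) = (5 + 6 + 7 + 5 + 8) / 5 = 31/5 = 6.2

Step 2 — sample variances and covariances s[i,j] = (1/(n-1)) · Σ_k (x_{k,i} - mean_i) · (x_{k,j} - mean_j), with n-1 = 4:
  s[A,A] = ((-1)·(-1) + (2)·(2) + (0)·(0) + (1)·(1) + (-2)·(-2)) / 4 = 10/4 = 2.5
  s[A,B] = ((-1)·(-4.6) + (2)·(1.4) + (0)·(0.4) + (1)·(1.4) + (-2)·(1.4)) / 4 = 6/4 = 1.5
  s[A,C] = ((-1)·(-1.2) + (2)·(-0.2) + (0)·(0.8) + (1)·(-1.2) + (-2)·(1.8)) / 4 = -4/4 = -1
  s[B,B] = ((-4.6)·(-4.6) + (1.4)·(1.4) + (0.4)·(0.4) + (1.4)·(1.4) + (1.4)·(1.4)) / 4 = 27.2/4 = 6.8
  s[B,C] = ((-4.6)·(-1.2) + (1.4)·(-0.2) + (0.4)·(0.8) + (1.4)·(-1.2) + (1.4)·(1.8)) / 4 = 6.4/4 = 1.6
  s[C,C] = ((-1.2)·(-1.2) + (-0.2)·(-0.2) + (0.8)·(0.8) + (-1.2)·(-1.2) + (1.8)·(1.8)) / 4 = 6.8/4 = 1.7
  Sample standard deviations s_i = √(s[i,i]):
  s(A) = √(2.5) = 1.5811
  s(B) = √(6.8) = 2.6077
  s(C) = √(1.7) = 1.3038

Step 3 — r_{ij} = s_{ij} / (s_i · s_j):
  r[A,A] = 1 (diagonal).
  r[A,B] = 1.5 / (1.5811 · 2.6077) = 1.5 / 4.1231 = 0.3638
  r[A,C] = -1 / (1.5811 · 1.3038) = -1 / 2.0616 = -0.4851
  r[B,B] = 1 (diagonal).
  r[B,C] = 1.6 / (2.6077 · 1.3038) = 1.6 / 3.4 = 0.4706
  r[C,C] = 1 (diagonal).

R is symmetric with unit diagonal. Assembling:

R = [[1, 0.3638, -0.4851],
 [0.3638, 1, 0.4706],
 [-0.4851, 0.4706, 1]]


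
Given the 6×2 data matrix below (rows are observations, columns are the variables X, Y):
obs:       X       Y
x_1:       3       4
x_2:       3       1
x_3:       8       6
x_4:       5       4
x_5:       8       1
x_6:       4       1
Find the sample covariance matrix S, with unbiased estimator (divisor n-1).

Step 1 — column means:
  mean(X) = (3 + 3 + 8 + 5 + 8 + 4) / 6 = 31/6 = 5.1667
  mean(Y) = (4 + 1 + 6 + 4 + 1 + 1) / 6 = 17/6 = 2.8333

Step 2 — sample covariance S[i,j] = (1/(n-1)) · Σ_k (x_{k,i} - mean_i) · (x_{k,j} - mean_j), with n-1 = 5.
  S[X,X] = ((-2.1667)·(-2.1667) + (-2.1667)·(-2.1667) + (2.8333)·(2.8333) + (-0.1667)·(-0.1667) + (2.8333)·(2.8333) + (-1.1667)·(-1.1667)) / 5 = 26.8333/5 = 5.3667
  S[X,Y] = ((-2.1667)·(1.1667) + (-2.1667)·(-1.8333) + (2.8333)·(3.1667) + (-0.1667)·(1.1667) + (2.8333)·(-1.8333) + (-1.1667)·(-1.8333)) / 5 = 7.1667/5 = 1.4333
  S[Y,Y] = ((1.1667)·(1.1667) + (-1.8333)·(-1.8333) + (3.1667)·(3.1667) + (1.1667)·(1.1667) + (-1.8333)·(-1.8333) + (-1.8333)·(-1.8333)) / 5 = 22.8333/5 = 4.5667

S is symmetric (S[j,i] = S[i,j]). Assembling:

S = [[5.3667, 1.4333],
 [1.4333, 4.5667]]


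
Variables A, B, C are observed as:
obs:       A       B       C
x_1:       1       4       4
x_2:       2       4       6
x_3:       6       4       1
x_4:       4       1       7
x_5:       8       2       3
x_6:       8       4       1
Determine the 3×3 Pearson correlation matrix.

Step 1 — column means:
  mean(A) = (1 + 2 + 6 + 4 + 8 + 8) / 6 = 29/6 = 4.8333
  mean(B) = (4 + 4 + 4 + 1 + 2 + 4) / 6 = 19/6 = 3.1667
  mean(C) = (4 + 6 + 1 + 7 + 3 + 1) / 6 = 22/6 = 3.6667

Step 2 — sample variances and covariances s[i,j] = (1/(n-1)) · Σ_k (x_{k,i} - mean_i) · (x_{k,j} - mean_j), with n-1 = 5:
  s[A,A] = ((-3.8333)·(-3.8333) + (-2.8333)·(-2.8333) + (1.1667)·(1.1667) + (-0.8333)·(-0.8333) + (3.1667)·(3.1667) + (3.1667)·(3.1667)) / 5 = 44.8333/5 = 8.9667
  s[A,B] = ((-3.8333)·(0.8333) + (-2.8333)·(0.8333) + (1.1667)·(0.8333) + (-0.8333)·(-2.1667) + (3.1667)·(-1.1667) + (3.1667)·(0.8333)) / 5 = -3.8333/5 = -0.7667
  s[A,C] = ((-3.8333)·(0.3333) + (-2.8333)·(2.3333) + (1.1667)·(-2.6667) + (-0.8333)·(3.3333) + (3.1667)·(-0.6667) + (3.1667)·(-2.6667)) / 5 = -24.3333/5 = -4.8667
  s[B,B] = ((0.8333)·(0.8333) + (0.8333)·(0.8333) + (0.8333)·(0.8333) + (-2.1667)·(-2.1667) + (-1.1667)·(-1.1667) + (0.8333)·(0.8333)) / 5 = 8.8333/5 = 1.7667
  s[B,C] = ((0.8333)·(0.3333) + (0.8333)·(2.3333) + (0.8333)·(-2.6667) + (-2.1667)·(3.3333) + (-1.1667)·(-0.6667) + (0.8333)·(-2.6667)) / 5 = -8.6667/5 = -1.7333
  s[C,C] = ((0.3333)·(0.3333) + (2.3333)·(2.3333) + (-2.6667)·(-2.6667) + (3.3333)·(3.3333) + (-0.6667)·(-0.6667) + (-2.6667)·(-2.6667)) / 5 = 31.3333/5 = 6.2667
  Sample standard deviations s_i = √(s[i,i]):
  s(A) = √(8.9667) = 2.9944
  s(B) = √(1.7667) = 1.3292
  s(C) = √(6.2667) = 2.5033

Step 3 — r_{ij} = s_{ij} / (s_i · s_j):
  r[A,A] = 1 (diagonal).
  r[A,B] = -0.7667 / (2.9944 · 1.3292) = -0.7667 / 3.9801 = -0.1926
  r[A,C] = -4.8667 / (2.9944 · 2.5033) = -4.8667 / 7.4961 = -0.6492
  r[B,B] = 1 (diagonal).
  r[B,C] = -1.7333 / (1.3292 · 2.5033) = -1.7333 / 3.3273 = -0.5209
  r[C,C] = 1 (diagonal).

R is symmetric with unit diagonal. Assembling:

R = [[1, -0.1926, -0.6492],
 [-0.1926, 1, -0.5209],
 [-0.6492, -0.5209, 1]]


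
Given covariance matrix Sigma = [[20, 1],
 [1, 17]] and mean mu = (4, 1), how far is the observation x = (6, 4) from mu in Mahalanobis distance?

Step 1 — centre the observation: (x - mu) = (2, 3).

Step 2 — invert Sigma. det(Sigma) = 20·17 - (1)² = 339.
  Sigma^{-1} = (1/det) · [[d, -b], [-b, a]] = [[0.0501, -0.0029],
 [-0.0029, 0.059]].

Step 3 — form the quadratic (x - mu)^T · Sigma^{-1} · (x - mu):
  Sigma^{-1} · (x - mu) = (0.0914, 0.1711).
  (x - mu)^T · [Sigma^{-1} · (x - mu)] = (2)·(0.0914) + (3)·(0.1711) = 0.6962.

Step 4 — take square root: d = √(0.6962) ≈ 0.8344.

d(x, mu) = √(0.6962) ≈ 0.8344


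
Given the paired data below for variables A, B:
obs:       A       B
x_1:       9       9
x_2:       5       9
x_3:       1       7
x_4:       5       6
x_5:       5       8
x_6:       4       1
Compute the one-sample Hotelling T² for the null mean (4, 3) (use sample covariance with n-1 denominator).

Step 1 — sample mean vector:
  mean(A) = (9 + 5 + 1 + 5 + 5 + 4) / 6 = 29/6 = 4.8333
  mean(B) = (9 + 9 + 7 + 6 + 8 + 1) / 6 = 40/6 = 6.6667
  x̄ = (4.8333, 6.6667),  deviation x̄ - mu_0 = (4.8333, 6.6667) - (4, 3) = (0.8333, 3.6667).

Step 2 — sample covariance matrix, S[i,j] = (1/(n-1)) · Σ_k (x_{k,i} - mean_i) · (x_{k,j} - mean_j), divisor n-1 = 5:
  S[A,A] = ((4.1667)·(4.1667) + (0.1667)·(0.1667) + (-3.8333)·(-3.8333) + (0.1667)·(0.1667) + (0.1667)·(0.1667) + (-0.8333)·(-0.8333)) / 5 = 32.8333/5 = 6.5667
  S[A,B] = ((4.1667)·(2.3333) + (0.1667)·(2.3333) + (-3.8333)·(0.3333) + (0.1667)·(-0.6667) + (0.1667)·(1.3333) + (-0.8333)·(-5.6667)) / 5 = 13.6667/5 = 2.7333
  S[B,B] = ((2.3333)·(2.3333) + (2.3333)·(2.3333) + (0.3333)·(0.3333) + (-0.6667)·(-0.6667) + (1.3333)·(1.3333) + (-5.6667)·(-5.6667)) / 5 = 45.3333/5 = 9.0667
  S = [[6.5667, 2.7333],
 [2.7333, 9.0667]].

Step 3 — invert S. det(S) = 6.5667·9.0667 - (2.7333)² = 52.0667.
  S^{-1} = (1/det) · [[d, -b], [-b, a]] = [[0.1741, -0.0525],
 [-0.0525, 0.1261]].

Step 4 — quadratic form (x̄ - mu_0)^T · S^{-1} · (x̄ - mu_0):
  S^{-1} · (x̄ - mu_0) = (-0.0474, 0.4187),
  (x̄ - mu_0)^T · [...] = (0.8333)·(-0.0474) + (3.6667)·(0.4187) = 1.4957.

Step 5 — scale by n: T² = 6 · 1.4957 = 8.9744.

T² ≈ 8.9744


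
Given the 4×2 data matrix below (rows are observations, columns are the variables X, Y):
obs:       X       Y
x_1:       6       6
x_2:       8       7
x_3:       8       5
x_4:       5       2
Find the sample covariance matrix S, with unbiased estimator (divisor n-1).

Step 1 — column means:
  mean(X) = (6 + 8 + 8 + 5) / 4 = 27/4 = 6.75
  mean(Y) = (6 + 7 + 5 + 2) / 4 = 20/4 = 5

Step 2 — sample covariance S[i,j] = (1/(n-1)) · Σ_k (x_{k,i} - mean_i) · (x_{k,j} - mean_j), with n-1 = 3.
  S[X,X] = ((-0.75)·(-0.75) + (1.25)·(1.25) + (1.25)·(1.25) + (-1.75)·(-1.75)) / 3 = 6.75/3 = 2.25
  S[X,Y] = ((-0.75)·(1) + (1.25)·(2) + (1.25)·(0) + (-1.75)·(-3)) / 3 = 7/3 = 2.3333
  S[Y,Y] = ((1)·(1) + (2)·(2) + (0)·(0) + (-3)·(-3)) / 3 = 14/3 = 4.6667

S is symmetric (S[j,i] = S[i,j]). Assembling:

S = [[2.25, 2.3333],
 [2.3333, 4.6667]]


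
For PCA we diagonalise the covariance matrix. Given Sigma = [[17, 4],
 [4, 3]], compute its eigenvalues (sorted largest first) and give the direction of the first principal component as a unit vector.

Step 1 — characteristic polynomial of 2×2 Sigma:
  det(Sigma - λI) = λ² - trace · λ + det = 0.
  trace = 17 + 3 = 20, det = 17·3 - (4)² = 35.
Step 2 — discriminant:
  Δ = trace² - 4·det = 400 - 140 = 260.
Step 3 — eigenvalues:
  λ = (trace ± √Δ)/2 = (20 ± 16.1245)/2,
  λ_1 = 18.0623,  λ_2 = 1.9377.

Step 4 — unit eigenvector for λ_1: solve (Sigma - λ_1 I)v = 0. First row:
  (17 - 18.0623)·v_x + (4)·v_y = 0, i.e. (-1.0623)·v_x + (4)·v_y = 0,
  so v ∝ (b, λ_1 - a) = (4, 1.0623) = u.
  ||u|| = √((4)² + (1.0623)²) = √(17.1284) ≈ 4.1386,
  v_1 = u/||u|| ≈ (0.9665, 0.2567) (||v_1|| = 1).

λ_1 = 18.0623,  λ_2 = 1.9377;  v_1 ≈ (0.9665, 0.2567)


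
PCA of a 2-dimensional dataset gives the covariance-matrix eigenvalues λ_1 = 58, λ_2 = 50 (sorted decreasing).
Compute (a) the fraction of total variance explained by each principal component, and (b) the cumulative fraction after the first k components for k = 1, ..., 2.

Step 1 — total variance = trace(Sigma) = Σ λ_i = 58 + 50 = 108.

Step 2 — fraction explained by component i = λ_i / Σ λ:
  PC1: 58/108 = 0.537
  PC2: 50/108 = 0.463

Step 3 — cumulative fraction after k components = (λ_1 + ... + λ_k) / Σ λ:
  k = 1: 58/108 = 0.537
  k = 2: (58 + 50)/108 = 108/108 = 1

Summary (fraction, with percent):

explained: PC1 0.537 (53.7%), PC2 0.463 (46.3%);  cumulative: 0.537, 1


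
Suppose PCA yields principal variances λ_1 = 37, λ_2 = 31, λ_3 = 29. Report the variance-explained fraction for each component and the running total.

Step 1 — total variance = trace(Sigma) = Σ λ_i = 37 + 31 + 29 = 97.

Step 2 — fraction explained by component i = λ_i / Σ λ:
  PC1: 37/97 = 0.3814
  PC2: 31/97 = 0.3196
  PC3: 29/97 = 0.299

Step 3 — cumulative fraction after k components = (λ_1 + ... + λ_k) / Σ λ:
  k = 1: 37/97 = 0.3814
  k = 2: (37 + 31)/97 = 68/97 = 0.701
  k = 3: (37 + 31 + 29)/97 = 97/97 = 1

Summary (fraction, with percent):

explained: PC1 0.3814 (38.14%), PC2 0.3196 (31.96%), PC3 0.299 (29.9%);  cumulative: 0.3814, 0.701, 1


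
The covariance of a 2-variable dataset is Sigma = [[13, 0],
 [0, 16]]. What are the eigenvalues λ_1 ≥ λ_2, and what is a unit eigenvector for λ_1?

Step 1 — characteristic polynomial of 2×2 Sigma:
  det(Sigma - λI) = λ² - trace · λ + det = 0.
  trace = 13 + 16 = 29, det = 13·16 - (0)² = 208.
Step 2 — discriminant:
  Δ = trace² - 4·det = 841 - 832 = 9.
Step 3 — eigenvalues:
  λ = (trace ± √Δ)/2 = (29 ± 3)/2,
  λ_1 = 16,  λ_2 = 13.

Step 4 — unit eigenvector for λ_1: Sigma is diagonal, so its eigenvectors are the coordinate axes. λ_1 = 16 is the diagonal entry on the second coordinate axis, hence
  v_1 = (0, 1) (||v_1|| = 1).

λ_1 = 16,  λ_2 = 13;  v_1 ≈ (0, 1)


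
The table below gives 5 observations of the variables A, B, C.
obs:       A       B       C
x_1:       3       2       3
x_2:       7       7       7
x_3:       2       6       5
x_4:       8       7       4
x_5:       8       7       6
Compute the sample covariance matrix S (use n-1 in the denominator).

Step 1 — column means:
  mean(A) = (3 + 7 + 2 + 8 + 8) / 5 = 28/5 = 5.6
  mean(B) = (2 + 7 + 6 + 7 + 7) / 5 = 29/5 = 5.8
  mean(C) = (3 + 7 + 5 + 4 + 6) / 5 = 25/5 = 5

Step 2 — sample covariance S[i,j] = (1/(n-1)) · Σ_k (x_{k,i} - mean_i) · (x_{k,j} - mean_j), with n-1 = 4.
  S[A,A] = ((-2.6)·(-2.6) + (1.4)·(1.4) + (-3.6)·(-3.6) + (2.4)·(2.4) + (2.4)·(2.4)) / 4 = 33.2/4 = 8.3
  S[A,B] = ((-2.6)·(-3.8) + (1.4)·(1.2) + (-3.6)·(0.2) + (2.4)·(1.2) + (2.4)·(1.2)) / 4 = 16.6/4 = 4.15
  S[A,C] = ((-2.6)·(-2) + (1.4)·(2) + (-3.6)·(0) + (2.4)·(-1) + (2.4)·(1)) / 4 = 8/4 = 2
  S[B,B] = ((-3.8)·(-3.8) + (1.2)·(1.2) + (0.2)·(0.2) + (1.2)·(1.2) + (1.2)·(1.2)) / 4 = 18.8/4 = 4.7
  S[B,C] = ((-3.8)·(-2) + (1.2)·(2) + (0.2)·(0) + (1.2)·(-1) + (1.2)·(1)) / 4 = 10/4 = 2.5
  S[C,C] = ((-2)·(-2) + (2)·(2) + (0)·(0) + (-1)·(-1) + (1)·(1)) / 4 = 10/4 = 2.5

S is symmetric (S[j,i] = S[i,j]). Assembling:

S = [[8.3, 4.15, 2],
 [4.15, 4.7, 2.5],
 [2, 2.5, 2.5]]


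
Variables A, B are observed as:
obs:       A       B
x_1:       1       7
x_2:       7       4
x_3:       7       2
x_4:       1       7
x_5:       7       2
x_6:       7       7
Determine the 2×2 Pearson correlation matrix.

Step 1 — column means:
  mean(A) = (1 + 7 + 7 + 1 + 7 + 7) / 6 = 30/6 = 5
  mean(B) = (7 + 4 + 2 + 7 + 2 + 7) / 6 = 29/6 = 4.8333

Step 2 — sample variances and covariances s[i,j] = (1/(n-1)) · Σ_k (x_{k,i} - mean_i) · (x_{k,j} - mean_j), with n-1 = 5:
  s[A,A] = ((-4)·(-4) + (2)·(2) + (2)·(2) + (-4)·(-4) + (2)·(2) + (2)·(2)) / 5 = 48/5 = 9.6
  s[A,B] = ((-4)·(2.1667) + (2)·(-0.8333) + (2)·(-2.8333) + (-4)·(2.1667) + (2)·(-2.8333) + (2)·(2.1667)) / 5 = -26/5 = -5.2
  s[B,B] = ((2.1667)·(2.1667) + (-0.8333)·(-0.8333) + (-2.8333)·(-2.8333) + (2.1667)·(2.1667) + (-2.8333)·(-2.8333) + (2.1667)·(2.1667)) / 5 = 30.8333/5 = 6.1667
  Sample standard deviations s_i = √(s[i,i]):
  s(A) = √(9.6) = 3.0984
  s(B) = √(6.1667) = 2.4833

Step 3 — r_{ij} = s_{ij} / (s_i · s_j):
  r[A,A] = 1 (diagonal).
  r[A,B] = -5.2 / (3.0984 · 2.4833) = -5.2 / 7.6942 = -0.6758
  r[B,B] = 1 (diagonal).

R is symmetric with unit diagonal. Assembling:

R = [[1, -0.6758],
 [-0.6758, 1]]


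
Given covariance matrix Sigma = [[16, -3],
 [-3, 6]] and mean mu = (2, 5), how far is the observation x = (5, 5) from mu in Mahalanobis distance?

Step 1 — centre the observation: (x - mu) = (3, 0).

Step 2 — invert Sigma. det(Sigma) = 16·6 - (-3)² = 87.
  Sigma^{-1} = (1/det) · [[d, -b], [-b, a]] = [[0.069, 0.0345],
 [0.0345, 0.1839]].

Step 3 — form the quadratic (x - mu)^T · Sigma^{-1} · (x - mu):
  Sigma^{-1} · (x - mu) = (0.2069, 0.1034).
  (x - mu)^T · [Sigma^{-1} · (x - mu)] = (3)·(0.2069) + (0)·(0.1034) = 0.6207.

Step 4 — take square root: d = √(0.6207) ≈ 0.7878.

d(x, mu) = √(0.6207) ≈ 0.7878


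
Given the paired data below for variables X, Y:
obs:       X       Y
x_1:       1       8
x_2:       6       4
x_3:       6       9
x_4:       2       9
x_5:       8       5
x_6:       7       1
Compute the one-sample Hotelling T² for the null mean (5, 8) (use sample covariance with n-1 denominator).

Step 1 — sample mean vector:
  mean(X) = (1 + 6 + 6 + 2 + 8 + 7) / 6 = 30/6 = 5
  mean(Y) = (8 + 4 + 9 + 9 + 5 + 1) / 6 = 36/6 = 6
  x̄ = (5, 6),  deviation x̄ - mu_0 = (5, 6) - (5, 8) = (0, -2).

Step 2 — sample covariance matrix, S[i,j] = (1/(n-1)) · Σ_k (x_{k,i} - mean_i) · (x_{k,j} - mean_j), divisor n-1 = 5:
  S[X,X] = ((-4)·(-4) + (1)·(1) + (1)·(1) + (-3)·(-3) + (3)·(3) + (2)·(2)) / 5 = 40/5 = 8
  S[X,Y] = ((-4)·(2) + (1)·(-2) + (1)·(3) + (-3)·(3) + (3)·(-1) + (2)·(-5)) / 5 = -29/5 = -5.8
  S[Y,Y] = ((2)·(2) + (-2)·(-2) + (3)·(3) + (3)·(3) + (-1)·(-1) + (-5)·(-5)) / 5 = 52/5 = 10.4
  S = [[8, -5.8],
 [-5.8, 10.4]].

Step 3 — invert S. det(S) = 8·10.4 - (-5.8)² = 49.56.
  S^{-1} = (1/det) · [[d, -b], [-b, a]] = [[0.2098, 0.117],
 [0.117, 0.1614]].

Step 4 — quadratic form (x̄ - mu_0)^T · S^{-1} · (x̄ - mu_0):
  S^{-1} · (x̄ - mu_0) = (-0.2341, -0.3228),
  (x̄ - mu_0)^T · [...] = (0)·(-0.2341) + (-2)·(-0.3228) = 0.6457.

Step 5 — scale by n: T² = 6 · 0.6457 = 3.8741.

T² ≈ 3.8741


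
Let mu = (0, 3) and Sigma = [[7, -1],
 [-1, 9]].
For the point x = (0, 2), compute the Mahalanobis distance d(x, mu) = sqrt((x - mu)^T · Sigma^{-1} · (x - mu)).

Step 1 — centre the observation: (x - mu) = (0, -1).

Step 2 — invert Sigma. det(Sigma) = 7·9 - (-1)² = 62.
  Sigma^{-1} = (1/det) · [[d, -b], [-b, a]] = [[0.1452, 0.0161],
 [0.0161, 0.1129]].

Step 3 — form the quadratic (x - mu)^T · Sigma^{-1} · (x - mu):
  Sigma^{-1} · (x - mu) = (-0.0161, -0.1129).
  (x - mu)^T · [Sigma^{-1} · (x - mu)] = (0)·(-0.0161) + (-1)·(-0.1129) = 0.1129.

Step 4 — take square root: d = √(0.1129) ≈ 0.336.

d(x, mu) = √(0.1129) ≈ 0.336


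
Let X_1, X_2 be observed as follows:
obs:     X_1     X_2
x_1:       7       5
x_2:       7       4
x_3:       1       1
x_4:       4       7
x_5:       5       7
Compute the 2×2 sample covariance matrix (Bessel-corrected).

Step 1 — column means:
  mean(X_1) = (7 + 7 + 1 + 4 + 5) / 5 = 24/5 = 4.8
  mean(X_2) = (5 + 4 + 1 + 7 + 7) / 5 = 24/5 = 4.8

Step 2 — sample covariance S[i,j] = (1/(n-1)) · Σ_k (x_{k,i} - mean_i) · (x_{k,j} - mean_j), with n-1 = 4.
  S[X_1,X_1] = ((2.2)·(2.2) + (2.2)·(2.2) + (-3.8)·(-3.8) + (-0.8)·(-0.8) + (0.2)·(0.2)) / 4 = 24.8/4 = 6.2
  S[X_1,X_2] = ((2.2)·(0.2) + (2.2)·(-0.8) + (-3.8)·(-3.8) + (-0.8)·(2.2) + (0.2)·(2.2)) / 4 = 11.8/4 = 2.95
  S[X_2,X_2] = ((0.2)·(0.2) + (-0.8)·(-0.8) + (-3.8)·(-3.8) + (2.2)·(2.2) + (2.2)·(2.2)) / 4 = 24.8/4 = 6.2

S is symmetric (S[j,i] = S[i,j]). Assembling:

S = [[6.2, 2.95],
 [2.95, 6.2]]
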